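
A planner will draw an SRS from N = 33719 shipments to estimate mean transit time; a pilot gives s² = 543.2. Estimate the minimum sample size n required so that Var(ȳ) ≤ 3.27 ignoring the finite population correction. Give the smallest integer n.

167

Without fpc, n₀ = s²/D = 543.2/3.27 = 166.1162.
Rounding up, n = 167.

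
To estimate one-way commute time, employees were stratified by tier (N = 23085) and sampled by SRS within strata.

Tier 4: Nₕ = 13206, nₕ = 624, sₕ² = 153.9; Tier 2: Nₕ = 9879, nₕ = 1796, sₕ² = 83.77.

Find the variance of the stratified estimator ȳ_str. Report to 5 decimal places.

Var(ȳ_str) = Σₕ Wₕ²(1 − fₕ)sₕ²/nₕ with Wₕ = Nₕ/N, N = 23085.
Tier 4: Wₕ = 0.57205978; term = 0.57205978²·(1 − 0.04725125)·153.9/624 = 0.076898036.
Tier 2: Wₕ = 0.42794022; term = 0.42794022²·(1 − 0.18179978)·83.77/1796 = 0.0069888865.
Sum = 0.083886923.

0.08389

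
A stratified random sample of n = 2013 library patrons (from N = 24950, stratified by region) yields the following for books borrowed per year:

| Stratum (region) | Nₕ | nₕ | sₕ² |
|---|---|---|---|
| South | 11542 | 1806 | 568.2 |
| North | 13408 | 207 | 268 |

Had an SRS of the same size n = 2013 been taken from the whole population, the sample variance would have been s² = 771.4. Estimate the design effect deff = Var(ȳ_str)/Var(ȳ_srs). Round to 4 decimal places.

Var(ȳ_str) = Σ Wₕ²(1−fₕ)sₕ²/nₕ with Wₕ = Nₕ/24950:
  South: (11542/24950)²·(1−1806/11542)·568.2/1806 = 0.056794204
  North: (13408/24950)²·(1−207/13408)·268/207 = 0.36812404
  → Var(ȳ_str) = 0.42491824.
Var(ȳ_srs) = (1 − 2013/24950)·771.4/2013 = 0.3522913.
deff = 0.42491824 / 0.3522913 = 1.2062.

1.2062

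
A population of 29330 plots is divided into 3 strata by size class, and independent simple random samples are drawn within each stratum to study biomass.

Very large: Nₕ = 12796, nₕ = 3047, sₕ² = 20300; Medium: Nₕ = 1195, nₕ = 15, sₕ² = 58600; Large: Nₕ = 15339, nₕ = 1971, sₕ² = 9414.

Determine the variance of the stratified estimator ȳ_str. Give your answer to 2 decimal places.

8.51

Var(ȳ_str) = Σₕ Wₕ²(1 − fₕ)sₕ²/nₕ with Wₕ = Nₕ/N, N = 29330.
Very large: Wₕ = 0.43627685; term = 0.43627685²·(1 − 0.23812129)·20300/3047 = 0.96612598.
Medium: Wₕ = 0.04074327; term = 0.04074327²·(1 − 0.01255230)·58600/15 = 6.4037172.
Large: Wₕ = 0.52297988; term = 0.52297988²·(1 − 0.12849599)·9414/1971 = 1.138484.
Sum = 8.5083272.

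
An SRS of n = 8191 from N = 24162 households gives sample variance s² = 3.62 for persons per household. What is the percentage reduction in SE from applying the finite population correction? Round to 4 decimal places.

18.6983

f = n/N = 8191/24162 = 0.33900339.
SE_no-fpc = √(s²/n) = 0.021022571; SE_fpc = √((1−f)s²/n) = 0.017091707.
Ratio = √(1−f) = 0.81301698. Reduction = 100·(1 − 0.81301698) = 18.6983%.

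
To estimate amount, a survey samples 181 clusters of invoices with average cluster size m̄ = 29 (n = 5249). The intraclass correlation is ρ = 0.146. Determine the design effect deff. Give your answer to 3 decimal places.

5.088

deff = 1 + (29 − 1)·0.146 = 1 + 4.088 = 5.088.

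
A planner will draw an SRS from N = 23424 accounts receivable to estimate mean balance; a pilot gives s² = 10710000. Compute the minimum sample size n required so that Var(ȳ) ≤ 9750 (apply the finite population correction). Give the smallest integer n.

Without fpc, n₀ = s²/D = 10710000/9750 = 1098.4615.
With fpc, (1 − n/N)·s²/n ≤ D requires n ≥ n₀/(1 + n₀/N) = 1098.4615/(1 + 1098.4615/23424) = 1049.2569.
Rounding up, n = 1050.

1050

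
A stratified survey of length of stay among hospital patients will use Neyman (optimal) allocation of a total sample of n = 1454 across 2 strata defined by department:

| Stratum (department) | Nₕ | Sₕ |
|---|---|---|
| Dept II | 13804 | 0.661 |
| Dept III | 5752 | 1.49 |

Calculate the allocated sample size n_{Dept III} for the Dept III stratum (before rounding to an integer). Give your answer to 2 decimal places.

704.24

Neyman allocation: nₕ = n·NₕSₕ / Σⱼ NⱼSⱼ.
Σ NⱼSⱼ = 13804·0.661 + 5752·1.49 = 17694.924.
n_{Dept III} = 1454·5752·1.49 / 17694.924 = 704.24.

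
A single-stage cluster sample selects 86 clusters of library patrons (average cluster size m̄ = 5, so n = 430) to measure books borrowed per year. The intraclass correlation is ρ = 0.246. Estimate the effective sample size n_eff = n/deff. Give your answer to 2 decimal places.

216.73

deff = 1 + (5 − 1)·0.246 = 1 + 0.984 = 1.984.
n_eff = 430 / 1.984 = 216.73.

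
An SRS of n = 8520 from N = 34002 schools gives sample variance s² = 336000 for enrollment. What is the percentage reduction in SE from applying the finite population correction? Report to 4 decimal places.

13.4306

f = n/N = 8520/34002 = 0.25057350.
SE_no-fpc = √(s²/n) = 6.2798583; SE_fpc = √((1−f)s²/n) = 5.4364371.
Ratio = √(1−f) = 0.86569423. Reduction = 100·(1 − 0.86569423) = 13.4306%.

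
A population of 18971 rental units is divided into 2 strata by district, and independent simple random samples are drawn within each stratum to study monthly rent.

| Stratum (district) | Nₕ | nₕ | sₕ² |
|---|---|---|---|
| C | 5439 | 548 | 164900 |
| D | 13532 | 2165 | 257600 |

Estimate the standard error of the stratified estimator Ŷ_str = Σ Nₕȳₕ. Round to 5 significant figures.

Var(Ŷ_str) = Σₕ Nₕ²(1 − fₕ)sₕ²/nₕ.
C: 5439²·(1 − 548/5439)·164900/548 = 8.0049167 × 10^9.
D: 13532²·(1 − 2165/13532)·257600/2165 = 1.8301884 × 10^10.
Sum = 2.6306801 × 10^10.
SE = √(2.6306801 × 10^10) = 162190.

162190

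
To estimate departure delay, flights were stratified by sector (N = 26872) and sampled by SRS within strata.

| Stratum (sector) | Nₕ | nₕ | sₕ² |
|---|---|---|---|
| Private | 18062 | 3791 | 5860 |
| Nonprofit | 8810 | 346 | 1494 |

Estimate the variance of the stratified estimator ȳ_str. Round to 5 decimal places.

0.99767

Var(ȳ_str) = Σₕ Wₕ²(1 − fₕ)sₕ²/nₕ with Wₕ = Nₕ/N, N = 26872.
Private: Wₕ = 0.67214945; term = 0.67214945²·(1 − 0.20988816)·5860/3791 = 0.55177764.
Nonprofit: Wₕ = 0.32785055; term = 0.32785055²·(1 − 0.03927355)·1494/346 = 0.4458883.
Sum = 0.99766594.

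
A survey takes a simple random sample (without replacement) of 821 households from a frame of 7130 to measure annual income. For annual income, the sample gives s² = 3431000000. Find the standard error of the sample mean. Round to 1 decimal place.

1923.0

Under SRS without replacement, Var(ȳ) = (1 − f)·s²/n with f = n/N = 821/7130 = 0.11514727.
Var(ȳ) = (1 − 0.11514727)·3431000000/821 = 0.88485273·4.1790499 × 10^6 = 3.6978438 × 10^6.
SE(ȳ) = √(3.6978438 × 10^6) = 1923.0.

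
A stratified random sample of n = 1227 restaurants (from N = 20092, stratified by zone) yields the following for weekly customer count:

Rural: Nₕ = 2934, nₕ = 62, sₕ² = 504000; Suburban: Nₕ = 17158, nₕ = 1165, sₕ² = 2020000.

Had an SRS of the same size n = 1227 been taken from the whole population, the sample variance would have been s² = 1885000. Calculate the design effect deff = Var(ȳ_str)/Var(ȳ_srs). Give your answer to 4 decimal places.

Var(ȳ_str) = Σ Wₕ²(1−fₕ)sₕ²/nₕ with Wₕ = Nₕ/20092:
  Rural: (2934/20092)²·(1−62/2934)·504000/62 = 169.6825
  Suburban: (17158/20092)²·(1−1165/17158)·2020000/1165 = 1178.6252
  → Var(ȳ_str) = 1348.3077.
Var(ȳ_srs) = (1 − 1227/20092)·1885000/1227 = 1442.4489.
deff = 1348.3077 / 1442.4489 = 0.9347.

0.9347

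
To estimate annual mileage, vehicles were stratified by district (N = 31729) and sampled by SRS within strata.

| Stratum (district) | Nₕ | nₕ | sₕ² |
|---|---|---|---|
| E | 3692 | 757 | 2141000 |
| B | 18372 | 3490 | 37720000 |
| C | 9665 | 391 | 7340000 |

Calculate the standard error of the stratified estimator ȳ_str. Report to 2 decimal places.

Var(ȳ_str) = Σₕ Wₕ²(1 − fₕ)sₕ²/nₕ with Wₕ = Nₕ/N, N = 31729.
E: Wₕ = 0.11636043; term = 0.11636043²·(1 − 0.20503792)·2141000/757 = 30.442325.
B: Wₕ = 0.57902865; term = 0.57902865²·(1 − 0.18996299)·37720000/3490 = 2935.2914.
C: Wₕ = 0.30461092; term = 0.30461092²·(1 − 0.04045525)·7340000/391 = 1671.3811.
Sum = 4637.1148.
SE = √(4637.1148) = 68.10.

68.10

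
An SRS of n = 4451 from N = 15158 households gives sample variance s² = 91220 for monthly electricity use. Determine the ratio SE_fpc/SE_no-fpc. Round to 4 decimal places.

f = n/N = 4451/15158 = 0.29364032.
SE_no-fpc = √(s²/n) = 4.5270599; SE_fpc = √((1−f)s²/n) = 3.8047768.
Ratio = √(1−f) = 0.84045207.

0.8405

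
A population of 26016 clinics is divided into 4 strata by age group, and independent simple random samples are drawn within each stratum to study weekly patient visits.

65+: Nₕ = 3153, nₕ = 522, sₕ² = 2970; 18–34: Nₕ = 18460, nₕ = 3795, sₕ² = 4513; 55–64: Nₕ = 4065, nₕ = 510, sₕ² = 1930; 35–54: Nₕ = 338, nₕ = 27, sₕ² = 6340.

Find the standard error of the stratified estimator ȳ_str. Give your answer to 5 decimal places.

0.81403

Var(ȳ_str) = Σₕ Wₕ²(1 − fₕ)sₕ²/nₕ with Wₕ = Nₕ/N, N = 26016.
65+: Wₕ = 0.12119465; term = 0.12119465²·(1 − 0.16555661)·2970/522 = 0.069734825.
18–34: Wₕ = 0.70956335; term = 0.70956335²·(1 − 0.20557963)·4513/3795 = 0.47564865.
55–64: Wₕ = 0.15625000; term = 0.15625000²·(1 − 0.12546125)·1930/510 = 0.080799047.
35–54: Wₕ = 0.01299200; term = 0.01299200²·(1 − 0.07988166)·6340/27 = 0.036468805.
Sum = 0.66265133.
SE = √(0.66265133) = 0.81403.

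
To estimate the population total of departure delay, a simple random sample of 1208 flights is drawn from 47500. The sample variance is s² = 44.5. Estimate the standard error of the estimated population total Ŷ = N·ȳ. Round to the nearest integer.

Var(Ŷ) = N²·Var(ȳ) = N²·(1 − n/N)·s²/n.
f = 1208/47500 = 0.02543158; Var(ȳ) = 0.97456842·44.5/1208 = 0.035900906.
Var(Ŷ) = 47500² · 0.035900906 = 8.1001419 × 10^7.
SE(Ŷ) = √(8.1001419 × 10^7) = 9000.

9000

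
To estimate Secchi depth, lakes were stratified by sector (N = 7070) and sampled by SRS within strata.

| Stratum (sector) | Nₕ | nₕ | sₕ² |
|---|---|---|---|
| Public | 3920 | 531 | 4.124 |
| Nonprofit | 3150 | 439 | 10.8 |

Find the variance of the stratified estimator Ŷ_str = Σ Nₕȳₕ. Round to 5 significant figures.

Var(Ŷ_str) = Σₕ Nₕ²(1 − fₕ)sₕ²/nₕ.
Public: 3920²·(1 − 531/3920)·4.124/531 = 103176.73.
Nonprofit: 3150²·(1 − 439/3150)·10.8/439 = 210087.06.
Sum = 313263.79.

313260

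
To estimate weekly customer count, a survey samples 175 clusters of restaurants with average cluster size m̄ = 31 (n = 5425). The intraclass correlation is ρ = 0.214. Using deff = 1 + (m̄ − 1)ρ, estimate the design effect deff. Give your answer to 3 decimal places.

deff = 1 + (31 − 1)·0.214 = 1 + 6.42 = 7.42.

7.420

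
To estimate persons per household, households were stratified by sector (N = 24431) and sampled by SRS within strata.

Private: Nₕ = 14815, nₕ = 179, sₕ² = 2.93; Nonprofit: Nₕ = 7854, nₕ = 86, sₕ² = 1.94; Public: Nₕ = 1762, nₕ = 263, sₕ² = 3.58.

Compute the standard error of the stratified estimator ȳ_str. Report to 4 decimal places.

0.0912

Var(ȳ_str) = Σₕ Wₕ²(1 − fₕ)sₕ²/nₕ with Wₕ = Nₕ/N, N = 24431.
Private: Wₕ = 0.60640170; term = 0.60640170²·(1 − 0.01208235)·2.93/179 = 0.0059464279.
Nonprofit: Wₕ = 0.32147681; term = 0.32147681²·(1 − 0.01094983)·1.94/86 = 0.0023057961.
Public: Wₕ = 0.07212148; term = 0.07212148²·(1 − 0.14926220)·3.58/263 = 6.0235473 × 10^-5.
Sum = 0.0083124595.
SE = √(0.0083124595) = 0.0912.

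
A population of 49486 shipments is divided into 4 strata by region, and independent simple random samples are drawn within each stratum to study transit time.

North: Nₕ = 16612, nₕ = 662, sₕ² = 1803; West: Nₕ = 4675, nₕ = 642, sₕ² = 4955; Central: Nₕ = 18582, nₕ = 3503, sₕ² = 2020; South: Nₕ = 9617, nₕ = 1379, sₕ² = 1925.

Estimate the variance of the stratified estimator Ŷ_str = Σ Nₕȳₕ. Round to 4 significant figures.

Var(Ŷ_str) = Σₕ Nₕ²(1 − fₕ)sₕ²/nₕ.
North: 16612²·(1 − 662/16612)·1803/662 = 7.2163958 × 10^8.
West: 4675²·(1 − 642/4675)·4955/642 = 1.4551859 × 10^8.
Central: 18582²·(1 − 3503/18582)·2020/3503 = 1.6157577 × 10^8.
South: 9617²·(1 − 1379/9617)·1925/1379 = 1.1059306 × 10^8.
Sum = 1.139327 × 10^9.

1.139 × 10^9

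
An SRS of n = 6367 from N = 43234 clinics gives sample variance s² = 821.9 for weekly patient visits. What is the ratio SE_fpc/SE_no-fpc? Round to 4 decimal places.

0.9234

f = n/N = 6367/43234 = 0.14726835.
SE_no-fpc = √(s²/n) = 0.35928746; SE_fpc = √((1−f)s²/n) = 0.33177851.
Ratio = √(1−f) = 0.92343470.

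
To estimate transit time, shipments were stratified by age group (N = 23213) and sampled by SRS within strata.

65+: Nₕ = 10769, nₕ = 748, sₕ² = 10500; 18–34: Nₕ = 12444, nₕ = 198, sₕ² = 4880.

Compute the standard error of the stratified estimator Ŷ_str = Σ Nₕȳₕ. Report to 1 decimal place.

Var(Ŷ_str) = Σₕ Nₕ²(1 − fₕ)sₕ²/nₕ.
65+: 10769²·(1 − 748/10769)·10500/748 = 1.5148657 × 10^9.
18–34: 12444²·(1 − 198/12444)·4880/198 = 3.7558556 × 10^9.
Sum = 5.2707213 × 10^9.
SE = √(5.2707213 × 10^9) = 72599.7.

72599.7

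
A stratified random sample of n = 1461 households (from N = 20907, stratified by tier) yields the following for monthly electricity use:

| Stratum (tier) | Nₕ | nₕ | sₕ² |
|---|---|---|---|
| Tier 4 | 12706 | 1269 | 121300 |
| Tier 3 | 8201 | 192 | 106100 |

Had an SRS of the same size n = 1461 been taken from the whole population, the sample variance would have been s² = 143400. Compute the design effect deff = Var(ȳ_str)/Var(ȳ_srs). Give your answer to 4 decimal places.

1.2577

Var(ȳ_str) = Σ Wₕ²(1−fₕ)sₕ²/nₕ with Wₕ = Nₕ/20907:
  Tier 4: (12706/20907)²·(1−1269/12706)·121300/1269 = 31.778743
  Tier 3: (8201/20907)²·(1−192/8201)·106100/192 = 83.037798
  → Var(ȳ_str) = 114.81654.
Var(ȳ_srs) = (1 − 1461/20907)·143400/1461 = 91.293004.
deff = 114.81654 / 91.293004 = 1.2577.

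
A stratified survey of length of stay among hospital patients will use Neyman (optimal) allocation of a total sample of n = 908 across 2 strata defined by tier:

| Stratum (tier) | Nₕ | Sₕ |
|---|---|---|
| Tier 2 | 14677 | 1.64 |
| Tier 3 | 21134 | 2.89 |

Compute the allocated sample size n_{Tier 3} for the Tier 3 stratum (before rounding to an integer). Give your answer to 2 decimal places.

651.32

Neyman allocation: nₕ = n·NₕSₕ / Σⱼ NⱼSⱼ.
Σ NⱼSⱼ = 14677·1.64 + 21134·2.89 = 85147.54.
n_{Tier 3} = 908·21134·2.89 / 85147.54 = 651.32.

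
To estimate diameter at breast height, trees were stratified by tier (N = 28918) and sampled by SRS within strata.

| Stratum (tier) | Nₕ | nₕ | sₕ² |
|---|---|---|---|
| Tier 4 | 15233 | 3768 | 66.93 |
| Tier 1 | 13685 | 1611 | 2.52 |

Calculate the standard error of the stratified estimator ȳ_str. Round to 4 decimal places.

Var(ȳ_str) = Σₕ Wₕ²(1 − fₕ)sₕ²/nₕ with Wₕ = Nₕ/N, N = 28918.
Tier 4: Wₕ = 0.52676534; term = 0.52676534²·(1 − 0.24735771)·66.93/3768 = 0.0037096499.
Tier 1: Wₕ = 0.47323466; term = 0.47323466²·(1 − 0.11772013)·2.52/1611 = 3.0907542 × 10^-4.
Sum = 0.0040187253.
SE = √(0.0040187253) = 0.0634.

0.0634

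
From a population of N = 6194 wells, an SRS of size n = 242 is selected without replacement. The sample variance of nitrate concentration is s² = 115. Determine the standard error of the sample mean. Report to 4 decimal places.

0.6758

Under SRS without replacement, Var(ȳ) = (1 − f)·s²/n with f = n/N = 242/6194 = 0.03907007.
Var(ȳ) = (1 − 0.03907007)·115/242 = 0.96092993·0.47520661 = 0.45664026.
SE(ȳ) = √(0.45664026) = 0.6758.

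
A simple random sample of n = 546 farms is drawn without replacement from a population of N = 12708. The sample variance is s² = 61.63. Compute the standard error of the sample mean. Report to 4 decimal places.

Under SRS without replacement, Var(ȳ) = (1 − f)·s²/n with f = n/N = 546/12708 = 0.04296506.
Var(ȳ) = (1 − 0.04296506)·61.63/546 = 0.95703494·0.11287546 = 0.10802576.
SE(ȳ) = √(0.10802576) = 0.3287.

0.3287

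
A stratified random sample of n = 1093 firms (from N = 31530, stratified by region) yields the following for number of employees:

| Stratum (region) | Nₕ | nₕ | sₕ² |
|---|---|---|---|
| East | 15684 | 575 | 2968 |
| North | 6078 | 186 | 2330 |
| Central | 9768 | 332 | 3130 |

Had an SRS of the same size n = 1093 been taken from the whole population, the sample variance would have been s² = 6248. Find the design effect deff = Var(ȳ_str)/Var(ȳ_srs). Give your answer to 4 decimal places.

Var(ȳ_str) = Σ Wₕ²(1−fₕ)sₕ²/nₕ with Wₕ = Nₕ/31530:
  East: (15684/31530)²·(1−575/15684)·2968/575 = 1.230384
  North: (6078/31530)²·(1−186/6078)·2330/186 = 0.4512513
  Central: (9768/31530)²·(1−332/9768)·3130/332 = 0.87408143
  → Var(ȳ_str) = 2.5557167.
Var(ȳ_srs) = (1 − 1093/31530)·6248/1093 = 5.5182165.
deff = 2.5557167 / 5.5182165 = 0.4631.

0.4631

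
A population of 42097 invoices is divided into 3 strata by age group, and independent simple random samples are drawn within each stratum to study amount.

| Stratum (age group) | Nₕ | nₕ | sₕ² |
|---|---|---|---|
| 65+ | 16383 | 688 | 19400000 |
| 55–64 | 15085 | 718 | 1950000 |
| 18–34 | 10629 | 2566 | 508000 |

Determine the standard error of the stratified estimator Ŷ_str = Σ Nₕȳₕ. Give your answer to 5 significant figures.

2.8029 × 10^6

Var(Ŷ_str) = Σₕ Nₕ²(1 − fₕ)sₕ²/nₕ.
65+: 16383²·(1 − 688/16383)·19400000/688 = 7.2505014 × 10^12.
55–64: 15085²·(1 − 718/15085)·1950000/718 = 5.8860178 × 10^11.
18–34: 10629²·(1 − 2566/10629)·508000/2566 = 1.6966651 × 10^10.
Sum = 7.8560698 × 10^12.
SE = √(7.8560698 × 10^12) = 2.8029 × 10^6.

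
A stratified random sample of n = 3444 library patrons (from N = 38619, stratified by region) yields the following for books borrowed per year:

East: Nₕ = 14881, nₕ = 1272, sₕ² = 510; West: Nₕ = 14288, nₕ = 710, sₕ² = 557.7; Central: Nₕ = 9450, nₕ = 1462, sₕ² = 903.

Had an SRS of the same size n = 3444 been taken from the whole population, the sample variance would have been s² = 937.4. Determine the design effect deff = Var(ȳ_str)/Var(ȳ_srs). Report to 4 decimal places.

0.7579

Var(ȳ_str) = Σ Wₕ²(1−fₕ)sₕ²/nₕ with Wₕ = Nₕ/38619:
  East: (14881/38619)²·(1−1272/14881)·510/1272 = 0.054442661
  West: (14288/38619)²·(1−710/14288)·557.7/710 = 0.10217567
  Central: (9450/38619)²·(1−1462/9450)·903/1462 = 0.031261384
  → Var(ȳ_str) = 0.18787972.
Var(ȳ_srs) = (1 − 3444/38619)·937.4/3444 = 0.24791048.
deff = 0.18787972 / 0.24791048 = 0.7579.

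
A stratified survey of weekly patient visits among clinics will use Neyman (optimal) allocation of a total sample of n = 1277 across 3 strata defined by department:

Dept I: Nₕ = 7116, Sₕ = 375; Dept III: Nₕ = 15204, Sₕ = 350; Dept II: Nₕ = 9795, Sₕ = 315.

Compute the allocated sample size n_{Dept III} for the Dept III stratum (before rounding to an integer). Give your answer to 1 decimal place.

613.6

Neyman allocation: nₕ = n·NₕSₕ / Σⱼ NⱼSⱼ.
Σ NⱼSⱼ = 7116·375 + 15204·350 + 9795·315 = 1.1075325 × 10^7.
n_{Dept III} = 1277·15204·350 / (1.1075325 × 10^7) = 613.6.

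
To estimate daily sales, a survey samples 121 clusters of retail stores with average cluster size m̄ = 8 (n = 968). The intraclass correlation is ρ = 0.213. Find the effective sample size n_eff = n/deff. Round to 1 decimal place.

388.6

deff = 1 + (8 − 1)·0.213 = 1 + 1.491 = 2.491.
n_eff = 968 / 2.491 = 388.6.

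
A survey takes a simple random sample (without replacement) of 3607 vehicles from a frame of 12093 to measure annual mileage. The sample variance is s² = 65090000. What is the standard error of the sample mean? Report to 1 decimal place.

112.5

Under SRS without replacement, Var(ȳ) = (1 − f)·s²/n with f = n/N = 3607/12093 = 0.29827173.
Var(ȳ) = (1 − 0.29827173)·65090000/3607 = 0.70172827·18045.467 = 12663.014.
SE(ȳ) = √(12663.014) = 112.5.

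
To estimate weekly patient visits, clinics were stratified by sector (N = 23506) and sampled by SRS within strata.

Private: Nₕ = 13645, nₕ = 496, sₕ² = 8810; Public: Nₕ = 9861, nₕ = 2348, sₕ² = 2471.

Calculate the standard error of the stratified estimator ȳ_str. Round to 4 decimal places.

2.4308

Var(ȳ_str) = Σₕ Wₕ²(1 − fₕ)sₕ²/nₕ with Wₕ = Nₕ/N, N = 23506.
Private: Wₕ = 0.58049009; term = 0.58049009²·(1 − 0.03635031)·8810/496 = 5.7677049.
Public: Wₕ = 0.41950991; term = 0.41950991²·(1 − 0.23810973)·2471/2348 = 0.14110797.
Sum = 5.9088129.
SE = √(5.9088129) = 2.4308.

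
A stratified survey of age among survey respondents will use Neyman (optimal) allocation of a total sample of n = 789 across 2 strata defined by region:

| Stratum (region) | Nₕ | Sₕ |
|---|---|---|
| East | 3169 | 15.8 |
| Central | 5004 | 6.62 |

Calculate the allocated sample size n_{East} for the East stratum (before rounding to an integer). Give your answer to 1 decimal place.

474.8

Neyman allocation: nₕ = n·NₕSₕ / Σⱼ NⱼSⱼ.
Σ NⱼSⱼ = 3169·15.8 + 5004·6.62 = 83196.68.
n_{East} = 789·3169·15.8 / 83196.68 = 474.8.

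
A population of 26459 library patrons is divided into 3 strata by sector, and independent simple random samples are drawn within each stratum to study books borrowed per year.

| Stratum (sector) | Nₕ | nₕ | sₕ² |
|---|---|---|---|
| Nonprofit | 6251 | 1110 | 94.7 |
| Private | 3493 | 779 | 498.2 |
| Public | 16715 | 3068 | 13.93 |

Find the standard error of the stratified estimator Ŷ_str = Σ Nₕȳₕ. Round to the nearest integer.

3137

Var(Ŷ_str) = Σₕ Nₕ²(1 − fₕ)sₕ²/nₕ.
Nonprofit: 6251²·(1 − 1110/6251)·94.7/1110 = 2.7417263 × 10^6.
Private: 3493²·(1 − 779/3493)·498.2/779 = 6.0628203 × 10^6.
Public: 16715²·(1 − 3068/16715)·13.93/3068 = 1.0357128 × 10^6.
Sum = 9.8402594 × 10^6.
SE = √(9.8402594 × 10^6) = 3137.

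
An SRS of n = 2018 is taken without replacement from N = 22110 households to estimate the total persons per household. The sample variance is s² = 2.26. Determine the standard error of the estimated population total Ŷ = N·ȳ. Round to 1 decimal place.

Var(Ŷ) = N²·Var(ȳ) = N²·(1 − n/N)·s²/n.
f = 2018/22110 = 0.09127092; Var(ȳ) = 0.90872908·2.26/2018 = 0.0010177045.
Var(Ŷ) = 22110² · 0.0010177045 = 497506.98.
SE(Ŷ) = √(497506.98) = 705.3.

705.3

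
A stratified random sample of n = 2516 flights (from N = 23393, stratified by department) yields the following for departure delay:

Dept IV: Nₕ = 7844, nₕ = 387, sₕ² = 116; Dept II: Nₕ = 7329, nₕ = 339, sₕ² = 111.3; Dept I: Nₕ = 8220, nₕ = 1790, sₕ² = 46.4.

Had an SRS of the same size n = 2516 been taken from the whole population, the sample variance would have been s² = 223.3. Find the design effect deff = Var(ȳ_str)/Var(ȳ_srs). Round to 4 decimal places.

Var(ȳ_str) = Σ Wₕ²(1−fₕ)sₕ²/nₕ with Wₕ = Nₕ/23393:
  Dept IV: (7844/23393)²·(1−387/7844)·116/387 = 0.032038849
  Dept II: (7329/23393)²·(1−339/7329)·111.3/339 = 0.030735871
  Dept I: (8220/23393)²·(1−1790/8220)·46.4/1790 = 0.0025036632
  → Var(ȳ_str) = 0.065278383.
Var(ȳ_srs) = (1 − 2516/23393)·223.3/2516 = 0.079206397.
deff = 0.065278383 / 0.079206397 = 0.8242.

0.8242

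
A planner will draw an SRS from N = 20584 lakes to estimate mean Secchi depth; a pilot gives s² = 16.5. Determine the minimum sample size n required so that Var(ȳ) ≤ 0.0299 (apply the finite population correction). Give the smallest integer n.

Without fpc, n₀ = s²/D = 16.5/0.0299 = 551.8395.
With fpc, (1 − n/N)·s²/n ≤ D requires n ≥ n₀/(1 + n₀/N) = 551.8395/(1 + 551.8395/20584) = 537.4314.
Rounding up, n = 538.

538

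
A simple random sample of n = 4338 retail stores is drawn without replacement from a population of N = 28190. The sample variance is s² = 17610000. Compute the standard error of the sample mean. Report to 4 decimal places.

Under SRS without replacement, Var(ȳ) = (1 − f)·s²/n with f = n/N = 4338/28190 = 0.15388436.
Var(ȳ) = (1 − 0.15388436)·17610000/4338 = 0.84611564·4059.4744 = 3434.7848.
SE(ȳ) = √(3434.7848) = 58.6070.

58.6070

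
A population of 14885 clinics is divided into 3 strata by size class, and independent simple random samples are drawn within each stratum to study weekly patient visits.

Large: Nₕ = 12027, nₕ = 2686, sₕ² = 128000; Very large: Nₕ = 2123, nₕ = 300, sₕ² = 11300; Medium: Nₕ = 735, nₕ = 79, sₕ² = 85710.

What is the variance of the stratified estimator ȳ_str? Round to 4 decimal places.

Var(ȳ_str) = Σₕ Wₕ²(1 − fₕ)sₕ²/nₕ with Wₕ = Nₕ/N, N = 14885.
Large: Wₕ = 0.80799463; term = 0.80799463²·(1 − 0.22333084)·128000/2686 = 24.16334.
Very large: Wₕ = 0.14262681; term = 0.14262681²·(1 − 0.14130947)·11300/300 = 0.65795497.
Medium: Wₕ = 0.04937857; term = 0.04937857²·(1 − 0.10748299)·85710/79 = 2.3610104.
Sum = 27.182305.

27.1823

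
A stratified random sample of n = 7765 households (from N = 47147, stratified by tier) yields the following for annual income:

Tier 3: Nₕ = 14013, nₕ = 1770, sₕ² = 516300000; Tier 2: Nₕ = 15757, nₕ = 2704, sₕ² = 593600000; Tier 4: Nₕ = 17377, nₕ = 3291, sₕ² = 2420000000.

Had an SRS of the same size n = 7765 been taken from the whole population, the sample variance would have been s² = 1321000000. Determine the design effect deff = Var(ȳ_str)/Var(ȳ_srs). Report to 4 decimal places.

Var(ȳ_str) = Σ Wₕ²(1−fₕ)sₕ²/nₕ with Wₕ = Nₕ/47147:
  Tier 3: (14013/47147)²·(1−1770/14013)·516300000/1770 = 22513.328
  Tier 2: (15757/47147)²·(1−2704/15757)·593600000/2704 = 20312.48
  Tier 4: (17377/47147)²·(1−3291/17377)·2420000000/3291 = 80973.301
  → Var(ȳ_str) = 123799.11.
Var(ȳ_srs) = (1 − 7765/47147)·1321000000/7765 = 142103.59.
deff = 123799.11 / 142103.59 = 0.8712.

0.8712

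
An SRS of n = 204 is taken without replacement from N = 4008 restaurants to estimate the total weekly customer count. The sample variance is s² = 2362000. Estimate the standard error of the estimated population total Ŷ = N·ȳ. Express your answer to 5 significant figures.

420150

Var(Ŷ) = N²·Var(ȳ) = N²·(1 − n/N)·s²/n.
f = 204/4008 = 0.05089820; Var(ȳ) = 0.94910180·2362000/204 = 10989.11.
Var(Ŷ) = 4008² · 10989.11 = 1.7652977 × 10^11.
SE(Ŷ) = √(1.7652977 × 10^11) = 420150.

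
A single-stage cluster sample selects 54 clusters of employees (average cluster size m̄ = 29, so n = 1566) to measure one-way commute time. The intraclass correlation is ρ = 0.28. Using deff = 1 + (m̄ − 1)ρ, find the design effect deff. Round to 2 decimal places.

8.84

deff = 1 + (29 − 1)·0.28 = 1 + 7.84 = 8.84.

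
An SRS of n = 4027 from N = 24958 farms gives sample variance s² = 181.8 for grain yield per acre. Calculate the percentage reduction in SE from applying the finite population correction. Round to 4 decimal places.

f = n/N = 4027/24958 = 0.16135107.
SE_no-fpc = √(s²/n) = 0.21247416; SE_fpc = √((1−f)s²/n) = 0.19457911.
Ratio = √(1−f) = 0.91577777. Reduction = 100·(1 − 0.91577777) = 8.4222%.

8.4222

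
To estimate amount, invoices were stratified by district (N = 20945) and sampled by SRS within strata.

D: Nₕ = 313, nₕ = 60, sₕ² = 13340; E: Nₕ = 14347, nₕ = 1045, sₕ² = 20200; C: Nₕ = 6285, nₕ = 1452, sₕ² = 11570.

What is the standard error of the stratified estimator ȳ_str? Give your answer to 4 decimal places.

Var(ȳ_str) = Σₕ Wₕ²(1 − fₕ)sₕ²/nₕ with Wₕ = Nₕ/N, N = 20945.
D: Wₕ = 0.01494390; term = 0.01494390²·(1 − 0.19169329)·13340/60 = 0.040133655.
E: Wₕ = 0.68498448; term = 0.68498448²·(1 − 0.07283753)·20200/1045 = 8.4091557.
C: Wₕ = 0.30007162; term = 0.30007162²·(1 − 0.23102625)·11570/1452 = 0.55173189.
Sum = 9.0010212.
SE = √(9.0010212) = 3.0002.

3.0002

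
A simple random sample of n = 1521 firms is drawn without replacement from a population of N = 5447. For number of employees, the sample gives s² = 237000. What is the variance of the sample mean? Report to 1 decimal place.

112.3

Under SRS without replacement, Var(ȳ) = (1 − f)·s²/n with f = n/N = 1521/5447 = 0.27923628.
Var(ȳ) = (1 − 0.27923628)·237000/1521 = 0.72076372·155.81854 = 112.30835.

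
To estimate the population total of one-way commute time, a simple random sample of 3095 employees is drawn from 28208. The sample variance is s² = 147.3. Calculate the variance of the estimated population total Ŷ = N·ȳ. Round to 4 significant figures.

3.371 × 10^7

Var(Ŷ) = N²·Var(ȳ) = N²·(1 − n/N)·s²/n.
f = 3095/28208 = 0.10972065; Var(ȳ) = 0.89027935·147.3/3095 = 0.042370969.
Var(Ŷ) = 28208² · 0.042370969 = 3.371421 × 10^7.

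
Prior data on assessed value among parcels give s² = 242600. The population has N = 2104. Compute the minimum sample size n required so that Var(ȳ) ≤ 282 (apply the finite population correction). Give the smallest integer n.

Without fpc, n₀ = s²/D = 242600/282 = 860.2837.
With fpc, (1 − n/N)·s²/n ≤ D requires n ≥ n₀/(1 + n₀/N) = 860.2837/(1 + 860.2837/2104) = 610.6153.
Rounding up, n = 611.

611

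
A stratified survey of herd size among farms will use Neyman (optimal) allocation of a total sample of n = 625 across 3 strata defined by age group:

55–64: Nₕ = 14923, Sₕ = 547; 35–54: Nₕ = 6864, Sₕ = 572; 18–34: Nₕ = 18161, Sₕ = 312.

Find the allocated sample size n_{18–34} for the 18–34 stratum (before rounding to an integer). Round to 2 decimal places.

199.46

Neyman allocation: nₕ = n·NₕSₕ / Σⱼ NⱼSⱼ.
Σ NⱼSⱼ = 14923·547 + 6864·572 + 18161·312 = 1.7755321 × 10^7.
n_{18–34} = 625·18161·312 / (1.7755321 × 10^7) = 199.46.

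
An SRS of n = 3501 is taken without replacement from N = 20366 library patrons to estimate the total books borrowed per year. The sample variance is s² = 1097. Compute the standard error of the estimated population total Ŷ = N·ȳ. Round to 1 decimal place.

Var(Ŷ) = N²·Var(ȳ) = N²·(1 − n/N)·s²/n.
f = 3501/20366 = 0.17190415; Var(ȳ) = 0.82809585·1097/3501 = 0.25947476.
Var(Ŷ) = 20366² · 0.25947476 = 1.0762337 × 10^8.
SE(Ŷ) = √(1.0762337 × 10^8) = 10374.2.

10374.2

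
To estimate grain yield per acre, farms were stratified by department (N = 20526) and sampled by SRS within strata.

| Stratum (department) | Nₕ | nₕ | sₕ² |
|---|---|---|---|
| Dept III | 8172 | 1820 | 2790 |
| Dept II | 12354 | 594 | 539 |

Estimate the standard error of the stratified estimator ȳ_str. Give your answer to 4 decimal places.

0.7084

Var(ȳ_str) = Σₕ Wₕ²(1 − fₕ)sₕ²/nₕ with Wₕ = Nₕ/N, N = 20526.
Dept III: Wₕ = 0.39812920; term = 0.39812920²·(1 − 0.22271170)·2790/1820 = 0.18887001.
Dept II: Wₕ = 0.60187080; term = 0.60187080²·(1 − 0.04808159)·539/594 = 0.31290218.
Sum = 0.50177219.
SE = √(0.50177219) = 0.7084.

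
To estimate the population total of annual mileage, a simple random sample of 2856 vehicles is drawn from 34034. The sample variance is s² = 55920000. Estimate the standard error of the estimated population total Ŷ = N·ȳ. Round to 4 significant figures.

4.558 × 10^6

Var(Ŷ) = N²·Var(ȳ) = N²·(1 − n/N)·s²/n.
f = 2856/34034 = 0.08391608; Var(ȳ) = 0.91608392·55920000/2856 = 17936.769.
Var(Ŷ) = 34034² · 17936.769 = 2.0776396 × 10^13.
SE(Ŷ) = √(2.0776396 × 10^13) = 4.558 × 10^6.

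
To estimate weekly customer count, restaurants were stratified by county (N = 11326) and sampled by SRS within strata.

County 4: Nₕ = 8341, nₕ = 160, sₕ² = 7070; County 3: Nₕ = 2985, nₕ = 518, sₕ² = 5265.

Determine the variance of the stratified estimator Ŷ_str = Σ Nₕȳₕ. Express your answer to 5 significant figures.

Var(Ŷ_str) = Σₕ Nₕ²(1 − fₕ)sₕ²/nₕ.
County 4: 8341²·(1 − 160/8341)·7070/160 = 3.0152543 × 10^9.
County 3: 2985²·(1 − 518/2985)·5265/518 = 7.4848328 × 10^7.
Sum = 3.0901026 × 10^9.

3.0901 × 10^9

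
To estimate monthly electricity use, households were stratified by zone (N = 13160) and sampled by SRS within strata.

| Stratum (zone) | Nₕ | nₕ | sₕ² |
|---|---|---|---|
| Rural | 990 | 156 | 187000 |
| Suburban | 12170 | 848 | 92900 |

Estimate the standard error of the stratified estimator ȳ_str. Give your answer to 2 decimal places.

Var(ȳ_str) = Σₕ Wₕ²(1 − fₕ)sₕ²/nₕ with Wₕ = Nₕ/N, N = 13160.
Rural: Wₕ = 0.07522796; term = 0.07522796²·(1 − 0.15757576)·187000/156 = 5.7148716.
Suburban: Wₕ = 0.92477204; term = 0.92477204²·(1 − 0.06967954)·92900/848 = 87.160921.
Sum = 92.875793.
SE = √(92.875793) = 9.64.

9.64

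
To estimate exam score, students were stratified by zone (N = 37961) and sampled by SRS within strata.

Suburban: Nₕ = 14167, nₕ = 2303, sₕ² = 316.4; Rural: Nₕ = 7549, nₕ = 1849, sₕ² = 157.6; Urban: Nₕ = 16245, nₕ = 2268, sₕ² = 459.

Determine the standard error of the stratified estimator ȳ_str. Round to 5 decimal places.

Var(ȳ_str) = Σₕ Wₕ²(1 − fₕ)sₕ²/nₕ with Wₕ = Nₕ/N, N = 37961.
Suburban: Wₕ = 0.37319881; term = 0.37319881²·(1 − 0.16256088)·316.4/2303 = 0.016024197.
Rural: Wₕ = 0.19886199; term = 0.19886199²·(1 − 0.24493310)·157.6/1849 = 0.0025451202.
Urban: Wₕ = 0.42793920; term = 0.42793920²·(1 − 0.13961219)·459/2268 = 0.031888055.
Sum = 0.050457372.
SE = √(0.050457372) = 0.22463.

0.22463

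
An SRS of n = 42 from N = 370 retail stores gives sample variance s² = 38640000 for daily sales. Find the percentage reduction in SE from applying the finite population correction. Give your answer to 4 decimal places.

f = n/N = 42/370 = 0.11351351.
SE_no-fpc = √(s²/n) = 959.1663; SE_fpc = √((1−f)s²/n) = 903.0878.
Ratio = √(1−f) = 0.94153411. Reduction = 100·(1 − 0.94153411) = 5.8466%.

5.8466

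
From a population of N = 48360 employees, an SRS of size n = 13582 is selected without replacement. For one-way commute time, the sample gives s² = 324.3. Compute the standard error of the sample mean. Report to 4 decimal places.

0.1310

Under SRS without replacement, Var(ȳ) = (1 − f)·s²/n with f = n/N = 13582/48360 = 0.28085194.
Var(ȳ) = (1 − 0.28085194)·324.3/13582 = 0.71914806·0.02387719 = 0.017171235.
SE(ȳ) = √(0.017171235) = 0.1310.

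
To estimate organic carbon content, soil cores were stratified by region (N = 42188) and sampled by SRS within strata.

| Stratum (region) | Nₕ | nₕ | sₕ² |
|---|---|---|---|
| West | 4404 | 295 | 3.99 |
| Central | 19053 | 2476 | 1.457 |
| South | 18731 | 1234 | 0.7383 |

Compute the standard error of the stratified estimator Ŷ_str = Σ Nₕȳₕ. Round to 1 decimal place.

791.6

Var(Ŷ_str) = Σₕ Nₕ²(1 − fₕ)sₕ²/nₕ.
West: 4404²·(1 − 295/4404)·3.99/295 = 244756.55.
Central: 19053²·(1 − 2476/19053)·1.457/2476 = 185856.7.
South: 18731²·(1 − 1234/18731)·0.7383/1234 = 196084.05.
Sum = 626697.3.
SE = √(626697.3) = 791.6.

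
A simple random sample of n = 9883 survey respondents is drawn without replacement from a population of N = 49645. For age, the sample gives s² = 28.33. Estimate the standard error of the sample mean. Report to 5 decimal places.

Under SRS without replacement, Var(ȳ) = (1 − f)·s²/n with f = n/N = 9883/49645 = 0.19907342.
Var(ȳ) = (1 − 0.19907342)·28.33/9883 = 0.80092658·0.0028665385 = 0.0022958869.
SE(ȳ) = √(0.0022958869) = 0.04792.

0.04792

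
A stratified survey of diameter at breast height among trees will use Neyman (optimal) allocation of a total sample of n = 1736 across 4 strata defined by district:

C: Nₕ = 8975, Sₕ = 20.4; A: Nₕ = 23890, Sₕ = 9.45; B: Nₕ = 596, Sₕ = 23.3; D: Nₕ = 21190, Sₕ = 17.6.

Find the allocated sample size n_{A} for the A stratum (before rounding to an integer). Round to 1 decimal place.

492.6

Neyman allocation: nₕ = n·NₕSₕ / Σⱼ NⱼSⱼ.
Σ NⱼSⱼ = 8975·20.4 + 23890·9.45 + 596·23.3 + 21190·17.6 = 795681.3.
n_{A} = 1736·23890·9.45 / 795681.3 = 492.6.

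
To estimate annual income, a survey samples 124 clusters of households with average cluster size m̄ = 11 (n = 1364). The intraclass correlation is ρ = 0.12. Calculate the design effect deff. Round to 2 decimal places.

deff = 1 + (11 − 1)·0.12 = 1 + 1.2 = 2.2.

2.20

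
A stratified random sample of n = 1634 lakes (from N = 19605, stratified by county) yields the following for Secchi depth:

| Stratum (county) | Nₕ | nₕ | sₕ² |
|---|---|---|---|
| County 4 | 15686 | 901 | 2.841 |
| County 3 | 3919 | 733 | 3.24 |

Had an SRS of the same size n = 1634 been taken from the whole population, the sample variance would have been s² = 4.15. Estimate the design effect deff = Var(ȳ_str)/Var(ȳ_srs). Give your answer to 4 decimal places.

Var(ȳ_str) = Σ Wₕ²(1−fₕ)sₕ²/nₕ with Wₕ = Nₕ/19605:
  County 4: (15686/19605)²·(1−901/15686)·2.841/901 = 0.0019025947
  County 3: (3919/19605)²·(1−733/3919)·3.24/733 = 1.4359138 × 10^-4
  → Var(ȳ_str) = 0.0020461861.
Var(ȳ_srs) = (1 − 1634/19605)·4.15/1634 = 0.002328099.
deff = 0.0020461861 / 0.002328099 = 0.8789.

0.8789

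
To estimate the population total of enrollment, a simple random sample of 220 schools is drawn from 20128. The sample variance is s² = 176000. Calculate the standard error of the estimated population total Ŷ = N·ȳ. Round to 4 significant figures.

Var(Ŷ) = N²·Var(ȳ) = N²·(1 − n/N)·s²/n.
f = 220/20128 = 0.01093005; Var(ȳ) = 0.98906995·176000/220 = 791.25596.
Var(Ŷ) = 20128² · 791.25596 = 3.2056658 × 10^11.
SE(Ŷ) = √(3.2056658 × 10^11) = 566200.

566200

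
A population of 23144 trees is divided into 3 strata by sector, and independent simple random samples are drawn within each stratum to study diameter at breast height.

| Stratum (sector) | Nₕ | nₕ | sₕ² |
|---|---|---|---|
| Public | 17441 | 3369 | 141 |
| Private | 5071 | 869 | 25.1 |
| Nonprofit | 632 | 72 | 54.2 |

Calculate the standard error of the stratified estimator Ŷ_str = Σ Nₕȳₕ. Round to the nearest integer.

3340

Var(Ŷ_str) = Σₕ Nₕ²(1 − fₕ)sₕ²/nₕ.
Public: 17441²·(1 − 3369/17441)·141/3369 = 1.0271771 × 10^7.
Private: 5071²·(1 − 869/5071)·25.1/869 = 615465.34.
Nonprofit: 632²·(1 − 72/632)·54.2/72 = 266423.11.
Sum = 1.1153659 × 10^7.
SE = √(1.1153659 × 10^7) = 3340.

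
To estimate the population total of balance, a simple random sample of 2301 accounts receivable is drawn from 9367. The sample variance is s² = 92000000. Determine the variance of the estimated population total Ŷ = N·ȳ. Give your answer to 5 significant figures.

Var(Ŷ) = N²·Var(ȳ) = N²·(1 − n/N)·s²/n.
f = 2301/9367 = 0.24564962; Var(ȳ) = 0.75435038·92000000/2301 = 30160.902.
Var(Ŷ) = 9367² · 30160.902 = 2.6463383 × 10^12.

2.6463 × 10^12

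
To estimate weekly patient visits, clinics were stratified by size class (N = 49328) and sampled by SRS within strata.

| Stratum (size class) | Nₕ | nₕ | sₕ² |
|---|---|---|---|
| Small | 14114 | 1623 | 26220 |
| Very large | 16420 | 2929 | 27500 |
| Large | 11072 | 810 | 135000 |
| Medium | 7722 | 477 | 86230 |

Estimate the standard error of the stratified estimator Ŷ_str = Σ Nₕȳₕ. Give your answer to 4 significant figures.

184300

Var(Ŷ_str) = Σₕ Nₕ²(1 − fₕ)sₕ²/nₕ.
Small: 14114²·(1 − 1623/14114)·26220/1623 = 2.848141 × 10^9.
Very large: 16420²·(1 − 2929/16420)·27500/2929 = 2.0798433 × 10^9.
Large: 11072²·(1 − 810/11072)·135000/810 = 1.8936811 × 10^10.
Medium: 7722²·(1 − 477/7722)·86230/477 = 1.0113656 × 10^10.
Sum = 3.3978451 × 10^10.
SE = √(3.3978451 × 10^10) = 184300.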